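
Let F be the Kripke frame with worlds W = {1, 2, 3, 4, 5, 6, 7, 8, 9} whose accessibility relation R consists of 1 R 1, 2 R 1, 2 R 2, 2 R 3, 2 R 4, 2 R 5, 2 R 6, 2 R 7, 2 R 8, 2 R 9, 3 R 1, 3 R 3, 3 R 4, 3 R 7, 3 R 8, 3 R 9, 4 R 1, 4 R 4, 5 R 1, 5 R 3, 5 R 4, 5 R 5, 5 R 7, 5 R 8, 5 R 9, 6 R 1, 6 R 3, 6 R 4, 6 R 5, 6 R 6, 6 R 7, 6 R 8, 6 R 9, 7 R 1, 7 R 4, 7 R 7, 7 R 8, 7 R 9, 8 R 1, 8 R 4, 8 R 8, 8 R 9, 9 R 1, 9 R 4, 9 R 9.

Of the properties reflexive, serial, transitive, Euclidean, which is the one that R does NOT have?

Reflexive: yes — every world is R-related to itself.
Serial: yes — every world has a successor (e.g. 1 R 1).
Transitive: yes — every two-step R-path is closed by a direct edge.
Euclidean: no — 2 R 1 and 2 R 3, but not 1 R 3.
Only Euclidean fails.

Euclidean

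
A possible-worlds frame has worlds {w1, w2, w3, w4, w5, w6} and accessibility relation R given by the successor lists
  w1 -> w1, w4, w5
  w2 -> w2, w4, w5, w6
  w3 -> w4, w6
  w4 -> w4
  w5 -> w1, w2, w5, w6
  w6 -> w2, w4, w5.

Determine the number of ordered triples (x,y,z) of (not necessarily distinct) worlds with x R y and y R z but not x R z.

Enumerating: (w1,w5,w2), (w1,w5,w6), (w2,w5,w1), (w3,w6,w2), (w3,w6,w5), (w5,w1,w4), (w5,w2,w4), (w5,w6,w4), (w6,w2,w6), (w6,w5,w1), (w6,w5,w6).

11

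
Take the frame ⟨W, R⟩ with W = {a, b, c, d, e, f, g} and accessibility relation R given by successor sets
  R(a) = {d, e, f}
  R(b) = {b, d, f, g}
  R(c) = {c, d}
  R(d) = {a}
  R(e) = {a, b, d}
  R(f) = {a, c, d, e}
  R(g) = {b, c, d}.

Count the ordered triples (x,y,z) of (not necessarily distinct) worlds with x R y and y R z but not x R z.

Enumerating: (a,d,a), (a,e,a), (a,e,b), (a,f,a), (a,f,c), (b,d,a), (b,f,a), (b,f,c), (b,f,e), (b,g,c), (c,d,a), (d,a,d), … and 11 more.
Total: 23.

23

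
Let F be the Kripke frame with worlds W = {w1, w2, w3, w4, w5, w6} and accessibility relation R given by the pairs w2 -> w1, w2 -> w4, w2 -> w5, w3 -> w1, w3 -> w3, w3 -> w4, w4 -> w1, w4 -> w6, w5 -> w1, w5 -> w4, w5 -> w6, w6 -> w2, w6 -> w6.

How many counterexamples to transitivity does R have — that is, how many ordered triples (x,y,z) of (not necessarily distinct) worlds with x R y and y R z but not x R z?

8

Enumerating: (w2,w4,w6), (w2,w5,w6), (w3,w4,w6), (w4,w6,w2), (w5,w6,w2), (w6,w2,w1), (w6,w2,w4), (w6,w2,w5).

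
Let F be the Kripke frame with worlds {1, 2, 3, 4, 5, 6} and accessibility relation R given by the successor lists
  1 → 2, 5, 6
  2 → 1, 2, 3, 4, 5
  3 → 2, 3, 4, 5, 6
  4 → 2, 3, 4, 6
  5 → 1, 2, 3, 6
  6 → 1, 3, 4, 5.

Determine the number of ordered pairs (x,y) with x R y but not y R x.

R is symmetric; there are no such tuples.

0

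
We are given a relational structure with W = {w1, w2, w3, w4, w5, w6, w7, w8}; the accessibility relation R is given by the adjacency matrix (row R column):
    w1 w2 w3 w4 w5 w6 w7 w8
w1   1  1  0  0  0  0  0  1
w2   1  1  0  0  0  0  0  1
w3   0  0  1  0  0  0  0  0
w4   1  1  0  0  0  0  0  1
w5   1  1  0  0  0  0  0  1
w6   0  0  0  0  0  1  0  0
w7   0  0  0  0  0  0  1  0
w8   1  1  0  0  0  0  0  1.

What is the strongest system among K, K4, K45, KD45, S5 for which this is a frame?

KD45

Transitive (axiom 4): yes — every two-step R-path is closed by a direct edge.
Euclidean (axiom 5): yes — any two successors of a common world are R-related.
Serial (axiom D): yes — every world has a successor (e.g. w1 R w1).
Reflexive (axiom T): no — w4 is not related to itself.
So F validates K, K4, K45, KD45; S5 would additionally require R to be reflexive. The strongest is KD45.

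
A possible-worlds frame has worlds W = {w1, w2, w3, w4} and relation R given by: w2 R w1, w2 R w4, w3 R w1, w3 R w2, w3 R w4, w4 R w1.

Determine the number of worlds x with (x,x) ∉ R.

Enumerating: w1, w2, w3, w4.

4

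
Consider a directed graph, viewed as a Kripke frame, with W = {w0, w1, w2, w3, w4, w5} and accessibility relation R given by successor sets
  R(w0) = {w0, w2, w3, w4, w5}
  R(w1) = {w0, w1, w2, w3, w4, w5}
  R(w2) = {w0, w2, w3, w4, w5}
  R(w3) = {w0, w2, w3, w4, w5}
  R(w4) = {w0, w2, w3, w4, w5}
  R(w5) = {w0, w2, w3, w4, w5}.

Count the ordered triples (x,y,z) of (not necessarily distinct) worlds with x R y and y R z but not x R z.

0

R is transitive; there are no such tuples.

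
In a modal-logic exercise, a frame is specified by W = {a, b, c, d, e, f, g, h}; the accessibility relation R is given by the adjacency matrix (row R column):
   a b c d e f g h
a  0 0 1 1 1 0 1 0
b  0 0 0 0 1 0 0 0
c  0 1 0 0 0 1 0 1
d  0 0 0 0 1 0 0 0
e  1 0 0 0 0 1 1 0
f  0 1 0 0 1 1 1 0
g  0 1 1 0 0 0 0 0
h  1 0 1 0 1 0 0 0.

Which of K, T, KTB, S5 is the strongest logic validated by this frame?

Reflexive (axiom T): no — a is not related to itself.
Symmetric (axiom B): no — a R c but not c R a.
Euclidean (axiom 5): no — a R c and a R d, but not c R d.
So F validates K; T would additionally require R to be reflexive. The strongest is K.

K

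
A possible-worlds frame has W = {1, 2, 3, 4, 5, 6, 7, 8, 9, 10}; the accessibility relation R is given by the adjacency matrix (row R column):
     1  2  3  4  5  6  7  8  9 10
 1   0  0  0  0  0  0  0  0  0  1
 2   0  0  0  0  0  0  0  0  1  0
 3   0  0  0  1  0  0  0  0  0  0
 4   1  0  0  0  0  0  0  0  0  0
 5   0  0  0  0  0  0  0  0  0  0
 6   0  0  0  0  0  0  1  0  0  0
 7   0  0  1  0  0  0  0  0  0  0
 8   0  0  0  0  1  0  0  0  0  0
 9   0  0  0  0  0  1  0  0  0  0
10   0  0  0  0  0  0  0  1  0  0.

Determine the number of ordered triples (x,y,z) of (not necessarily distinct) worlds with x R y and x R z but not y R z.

9

Enumerating: (1,10,10), (10,8,8), (2,9,9), (3,4,4), (4,1,1), (6,7,7), (7,3,3), (8,5,5), (9,6,6).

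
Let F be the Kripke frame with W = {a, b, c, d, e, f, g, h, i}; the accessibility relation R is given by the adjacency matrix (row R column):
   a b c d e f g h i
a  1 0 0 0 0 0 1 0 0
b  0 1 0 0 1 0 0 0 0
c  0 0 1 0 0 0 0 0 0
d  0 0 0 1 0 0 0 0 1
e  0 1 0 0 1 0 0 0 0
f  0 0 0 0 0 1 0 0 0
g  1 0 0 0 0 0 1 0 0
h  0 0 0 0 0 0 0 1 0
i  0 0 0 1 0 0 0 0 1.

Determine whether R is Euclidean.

Euclidean: yes — any two successors of a common world are R-related.

Yes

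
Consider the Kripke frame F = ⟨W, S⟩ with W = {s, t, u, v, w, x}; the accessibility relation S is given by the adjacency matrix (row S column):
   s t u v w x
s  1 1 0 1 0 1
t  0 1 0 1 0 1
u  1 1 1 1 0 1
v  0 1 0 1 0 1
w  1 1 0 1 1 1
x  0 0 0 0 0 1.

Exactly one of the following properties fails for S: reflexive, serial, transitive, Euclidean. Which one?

Euclidean

Reflexive: yes — every world is S-related to itself.
Serial: yes — every world has a successor (e.g. s S s).
Transitive: yes — every two-step S-path is closed by a direct edge.
Euclidean: no — s S x and s S t, but not x S t.
Only Euclidean fails.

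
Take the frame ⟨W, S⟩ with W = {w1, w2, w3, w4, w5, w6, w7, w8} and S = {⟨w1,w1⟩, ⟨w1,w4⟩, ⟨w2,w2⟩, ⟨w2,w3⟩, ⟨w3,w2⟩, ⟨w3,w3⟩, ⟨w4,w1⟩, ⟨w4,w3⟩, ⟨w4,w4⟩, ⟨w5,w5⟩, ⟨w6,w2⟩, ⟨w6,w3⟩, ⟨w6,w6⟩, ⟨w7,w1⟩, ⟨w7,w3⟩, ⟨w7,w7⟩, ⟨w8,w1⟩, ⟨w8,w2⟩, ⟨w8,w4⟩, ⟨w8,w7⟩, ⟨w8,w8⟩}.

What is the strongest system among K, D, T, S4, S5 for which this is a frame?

T

Serial (axiom D): yes — every world has a successor (e.g. w1 S w1).
Reflexive (axiom T): yes — every world is S-related to itself.
Transitive (axiom 4): no — w1 S w4 and w4 S w3, but not w1 S w3.
Euclidean (axiom 5): no — w4 S w1 and w4 S w3, but not w1 S w3.
So F validates K, D, T; S4 would additionally require S to be transitive. The strongest is T.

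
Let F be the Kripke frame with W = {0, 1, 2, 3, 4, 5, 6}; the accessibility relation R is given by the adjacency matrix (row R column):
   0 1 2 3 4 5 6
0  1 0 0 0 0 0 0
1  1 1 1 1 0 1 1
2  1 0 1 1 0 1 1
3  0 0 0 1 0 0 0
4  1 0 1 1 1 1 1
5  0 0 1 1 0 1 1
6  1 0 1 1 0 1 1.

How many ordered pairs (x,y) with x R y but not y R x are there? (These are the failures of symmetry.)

Enumerating: (1,0), (1,2), (1,3), (1,5), (1,6), (2,0), (2,3), (4,0), (4,2), (4,3), (4,5), (4,6), (5,3), (6,0), (6,3).

15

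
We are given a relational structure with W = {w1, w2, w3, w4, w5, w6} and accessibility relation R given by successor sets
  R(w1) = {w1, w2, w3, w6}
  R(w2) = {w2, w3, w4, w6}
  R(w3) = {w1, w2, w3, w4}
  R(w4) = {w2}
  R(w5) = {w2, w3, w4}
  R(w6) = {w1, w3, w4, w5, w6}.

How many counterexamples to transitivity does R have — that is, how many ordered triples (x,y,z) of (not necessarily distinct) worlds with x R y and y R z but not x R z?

18

Enumerating: (w1,w2,w4), (w1,w3,w4), (w1,w6,w4), (w1,w6,w5), (w2,w3,w1), (w2,w6,w1), (w2,w6,w5), (w3,w1,w6), (w3,w2,w6), (w4,w2,w3), (w4,w2,w4), (w4,w2,w6), (w5,w2,w6), (w5,w3,w1), (w6,w1,w2), (w6,w3,w2), (w6,w4,w2), (w6,w5,w2).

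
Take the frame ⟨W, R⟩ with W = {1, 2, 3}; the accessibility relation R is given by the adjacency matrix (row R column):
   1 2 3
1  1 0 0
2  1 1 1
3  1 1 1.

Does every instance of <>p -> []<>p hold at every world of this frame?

Axiom 5 corresponds to the accessibility relation being Euclidean.
Euclidean: no — 2 R 1 and 2 R 3, but not 1 R 3.

No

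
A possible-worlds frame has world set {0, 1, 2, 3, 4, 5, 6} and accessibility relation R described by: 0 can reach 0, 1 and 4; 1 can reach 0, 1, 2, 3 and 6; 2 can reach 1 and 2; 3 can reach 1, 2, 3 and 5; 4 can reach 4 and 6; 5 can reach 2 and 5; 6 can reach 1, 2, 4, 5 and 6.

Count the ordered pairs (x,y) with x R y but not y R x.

Enumerating: (0,4), (3,2), (3,5), (5,2), (6,2), (6,5).

6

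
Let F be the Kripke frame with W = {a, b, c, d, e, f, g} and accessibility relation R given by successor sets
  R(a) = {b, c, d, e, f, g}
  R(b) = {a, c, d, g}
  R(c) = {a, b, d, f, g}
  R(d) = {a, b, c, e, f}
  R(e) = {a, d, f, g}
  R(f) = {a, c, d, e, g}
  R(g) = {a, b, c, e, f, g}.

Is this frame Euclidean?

No

Euclidean: no — a R b and a R e, but not b R e.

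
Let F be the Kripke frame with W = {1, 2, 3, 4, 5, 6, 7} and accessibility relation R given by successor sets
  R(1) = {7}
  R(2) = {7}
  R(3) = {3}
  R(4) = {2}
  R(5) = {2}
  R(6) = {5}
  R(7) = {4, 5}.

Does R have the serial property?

Yes

Serial: yes — every world has a successor (e.g. 1 R 7).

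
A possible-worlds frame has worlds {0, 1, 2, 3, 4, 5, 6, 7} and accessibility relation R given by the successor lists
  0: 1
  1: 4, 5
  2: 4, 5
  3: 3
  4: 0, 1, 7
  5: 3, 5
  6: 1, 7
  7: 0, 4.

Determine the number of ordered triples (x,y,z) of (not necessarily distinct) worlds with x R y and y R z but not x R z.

20

Enumerating: (0,1,4), (0,1,5), (1,4,0), (1,4,1), (1,4,7), (1,5,3), (2,4,0), (2,4,1), (2,4,7), (2,5,3), (4,1,4), (4,1,5), … and 8 more.
Total: 20.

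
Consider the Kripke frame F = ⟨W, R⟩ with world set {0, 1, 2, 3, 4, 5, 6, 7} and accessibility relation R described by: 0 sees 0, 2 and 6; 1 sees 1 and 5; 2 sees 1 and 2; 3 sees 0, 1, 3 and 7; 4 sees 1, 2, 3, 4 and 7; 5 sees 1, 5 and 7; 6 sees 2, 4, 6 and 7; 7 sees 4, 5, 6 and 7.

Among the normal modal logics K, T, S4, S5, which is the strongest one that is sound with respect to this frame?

Reflexive (axiom T): yes — every world is R-related to itself.
Transitive (axiom 4): no — 0 R 2 and 2 R 1, but not 0 R 1.
Euclidean (axiom 5): no — 0 R 2 and 0 R 6, but not 2 R 6.
So F validates K, T; S4 would additionally require R to be transitive. The strongest is T.

T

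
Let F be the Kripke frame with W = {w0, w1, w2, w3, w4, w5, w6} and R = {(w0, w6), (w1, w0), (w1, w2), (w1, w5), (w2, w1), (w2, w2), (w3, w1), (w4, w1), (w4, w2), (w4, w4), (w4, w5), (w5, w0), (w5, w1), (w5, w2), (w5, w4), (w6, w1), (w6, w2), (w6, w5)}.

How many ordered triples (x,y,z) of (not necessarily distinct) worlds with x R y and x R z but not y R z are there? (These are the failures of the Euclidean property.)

26

Enumerating: (w0,w6,w6), (w1,w0,w0), (w1,w0,w2), (w1,w0,w5), (w1,w2,w0), (w1,w2,w5), (w1,w5,w5), (w2,w1,w1), (w3,w1,w1), (w4,w1,w1), (w4,w1,w4), (w4,w2,w4), … and 14 more.
Total: 26.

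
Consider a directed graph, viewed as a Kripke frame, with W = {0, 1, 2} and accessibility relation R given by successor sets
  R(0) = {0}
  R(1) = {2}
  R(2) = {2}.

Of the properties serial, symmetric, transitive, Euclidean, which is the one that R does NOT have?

symmetric

Serial: yes — every world has a successor (e.g. 0 R 0).
Symmetric: no — 1 R 2 but not 2 R 1.
Transitive: yes — every two-step R-path is closed by a direct edge.
Euclidean: yes — any two successors of a common world are R-related.
Only symmetric fails.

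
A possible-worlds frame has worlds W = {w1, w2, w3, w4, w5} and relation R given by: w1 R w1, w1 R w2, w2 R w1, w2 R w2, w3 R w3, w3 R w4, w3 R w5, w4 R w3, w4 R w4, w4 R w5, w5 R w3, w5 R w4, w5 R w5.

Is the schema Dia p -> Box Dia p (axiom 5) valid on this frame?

Yes

The schema 5 characterises exactly the Euclidean frames.
Euclidean: yes — any two successors of a common world are R-related.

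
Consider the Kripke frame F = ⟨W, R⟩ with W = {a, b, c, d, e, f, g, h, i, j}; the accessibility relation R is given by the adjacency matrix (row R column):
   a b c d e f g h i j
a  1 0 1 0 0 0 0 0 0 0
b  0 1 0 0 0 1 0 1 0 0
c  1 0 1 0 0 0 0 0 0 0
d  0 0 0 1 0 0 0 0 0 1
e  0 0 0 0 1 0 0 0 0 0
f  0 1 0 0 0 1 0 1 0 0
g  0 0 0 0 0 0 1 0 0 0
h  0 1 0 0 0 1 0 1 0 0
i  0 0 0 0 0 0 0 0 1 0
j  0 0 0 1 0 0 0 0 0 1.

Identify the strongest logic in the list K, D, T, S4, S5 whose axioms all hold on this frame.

S5

Serial (axiom D): yes — every world has a successor (e.g. a R a).
Reflexive (axiom T): yes — every world is R-related to itself.
Transitive (axiom 4): yes — every two-step R-path is closed by a direct edge.
Euclidean (axiom 5): yes — any two successors of a common world are R-related.
So F validates K, D, T, S4, S5. The strongest is S5.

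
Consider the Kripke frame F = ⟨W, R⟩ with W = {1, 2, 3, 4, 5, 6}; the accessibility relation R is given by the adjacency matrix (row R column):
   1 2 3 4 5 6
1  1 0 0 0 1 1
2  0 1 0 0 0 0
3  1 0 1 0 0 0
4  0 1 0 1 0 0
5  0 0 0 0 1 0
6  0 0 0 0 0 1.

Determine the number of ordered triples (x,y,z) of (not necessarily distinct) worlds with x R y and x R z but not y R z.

Enumerating: (1,5,1), (1,5,6), (1,6,1), (1,6,5), (3,1,3), (4,2,4).

6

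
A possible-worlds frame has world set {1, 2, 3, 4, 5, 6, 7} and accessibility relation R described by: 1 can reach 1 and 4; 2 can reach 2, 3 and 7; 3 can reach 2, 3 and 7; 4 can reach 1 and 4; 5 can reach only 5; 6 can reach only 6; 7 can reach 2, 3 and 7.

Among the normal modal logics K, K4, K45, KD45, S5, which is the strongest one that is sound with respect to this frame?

Transitive (axiom 4): yes — every two-step R-path is closed by a direct edge.
Euclidean (axiom 5): yes — any two successors of a common world are R-related.
Serial (axiom D): yes — every world has a successor (e.g. 1 R 1).
Reflexive (axiom T): yes — every world is R-related to itself.
So F validates K, K4, K45, KD45, S5. The strongest is S5.

S5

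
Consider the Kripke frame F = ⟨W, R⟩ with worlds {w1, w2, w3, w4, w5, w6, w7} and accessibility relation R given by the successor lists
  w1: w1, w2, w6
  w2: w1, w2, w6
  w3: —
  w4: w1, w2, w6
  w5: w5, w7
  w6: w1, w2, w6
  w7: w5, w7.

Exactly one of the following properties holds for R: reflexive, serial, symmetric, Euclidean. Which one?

Euclidean

Reflexive: no — w3 is not related to itself.
Serial: no — w3 has no R-successor.
Symmetric: no — w4 R w1 but not w1 R w4.
Euclidean: yes — any two successors of a common world are R-related.
Only Euclidean holds.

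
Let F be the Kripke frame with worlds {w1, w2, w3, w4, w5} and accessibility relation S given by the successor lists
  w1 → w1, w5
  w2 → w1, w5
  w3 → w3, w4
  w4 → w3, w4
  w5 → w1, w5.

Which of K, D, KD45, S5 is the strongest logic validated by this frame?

KD45

Serial (axiom D): yes — every world has a successor (e.g. w1 S w1).
Euclidean (axiom 5): yes — any two successors of a common world are S-related.
Transitive (axiom 4): yes — every two-step S-path is closed by a direct edge.
Reflexive (axiom T): no — w2 is not related to itself.
So F validates K, D, KD45; S5 would additionally require S to be reflexive. The strongest is KD45.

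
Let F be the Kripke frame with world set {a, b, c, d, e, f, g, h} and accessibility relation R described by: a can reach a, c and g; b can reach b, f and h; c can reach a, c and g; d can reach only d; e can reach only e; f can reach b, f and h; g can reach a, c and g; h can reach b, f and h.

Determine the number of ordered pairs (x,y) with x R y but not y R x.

0

R is symmetric; there are no such tuples.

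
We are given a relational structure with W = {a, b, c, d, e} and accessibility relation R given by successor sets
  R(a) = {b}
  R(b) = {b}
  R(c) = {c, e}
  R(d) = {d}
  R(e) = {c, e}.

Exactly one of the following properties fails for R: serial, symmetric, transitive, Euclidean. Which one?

symmetric

Serial: yes — every world has a successor (e.g. a R b).
Symmetric: no — a R b but not b R a.
Transitive: yes — every two-step R-path is closed by a direct edge.
Euclidean: yes — any two successors of a common world are R-related.
Only symmetric fails.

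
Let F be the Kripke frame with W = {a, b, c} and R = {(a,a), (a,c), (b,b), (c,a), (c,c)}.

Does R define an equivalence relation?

Yes

Reflexive: yes — every world is R-related to itself.
Symmetric: yes — every pair in R has its reverse in R.
Transitive: yes — every two-step R-path is closed by a direct edge.
So R is an equivalence relation.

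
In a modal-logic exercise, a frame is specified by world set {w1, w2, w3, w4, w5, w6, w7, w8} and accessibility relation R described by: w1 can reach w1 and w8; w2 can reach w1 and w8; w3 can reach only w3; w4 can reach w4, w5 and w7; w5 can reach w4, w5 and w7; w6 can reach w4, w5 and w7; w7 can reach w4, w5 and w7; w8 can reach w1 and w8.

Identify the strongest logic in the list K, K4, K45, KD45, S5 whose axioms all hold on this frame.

Transitive (axiom 4): yes — every two-step R-path is closed by a direct edge.
Euclidean (axiom 5): yes — any two successors of a common world are R-related.
Serial (axiom D): yes — every world has a successor (e.g. w1 R w1).
Reflexive (axiom T): no — w2 is not related to itself.
So F validates K, K4, K45, KD45; S5 would additionally require R to be reflexive. The strongest is KD45.

KD45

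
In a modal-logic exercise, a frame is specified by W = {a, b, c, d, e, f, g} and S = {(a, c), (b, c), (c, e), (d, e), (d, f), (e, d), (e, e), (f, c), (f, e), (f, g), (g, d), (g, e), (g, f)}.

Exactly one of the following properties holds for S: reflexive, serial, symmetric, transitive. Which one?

serial

Reflexive: no — a is not related to itself.
Serial: yes — every world has a successor (e.g. a S c).
Symmetric: no — a S c but not c S a.
Transitive: no — a S c and c S e, but not a S e.
Only serial holds.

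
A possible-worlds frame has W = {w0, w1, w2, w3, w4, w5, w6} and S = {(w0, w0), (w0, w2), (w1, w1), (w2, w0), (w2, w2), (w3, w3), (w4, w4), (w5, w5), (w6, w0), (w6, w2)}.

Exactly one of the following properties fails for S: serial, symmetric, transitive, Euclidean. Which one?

symmetric

Serial: yes — every world has a successor (e.g. w0 S w0).
Symmetric: no — w6 S w0 but not w0 S w6.
Transitive: yes — every two-step S-path is closed by a direct edge.
Euclidean: yes — any two successors of a common world are S-related.
Only symmetric fails.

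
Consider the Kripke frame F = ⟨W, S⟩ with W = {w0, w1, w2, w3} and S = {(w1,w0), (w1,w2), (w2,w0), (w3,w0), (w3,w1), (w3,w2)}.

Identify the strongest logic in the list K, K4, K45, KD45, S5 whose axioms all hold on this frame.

K4

Transitive (axiom 4): yes — every two-step S-path is closed by a direct edge.
Euclidean (axiom 5): no — w1 S w0 and w1 S w2, but not w0 S w2.
Serial (axiom D): no — w0 has no S-successor.
Reflexive (axiom T): no — w0 is not related to itself.
So F validates K, K4; K45 would additionally require S to be Euclidean. The strongest is K4.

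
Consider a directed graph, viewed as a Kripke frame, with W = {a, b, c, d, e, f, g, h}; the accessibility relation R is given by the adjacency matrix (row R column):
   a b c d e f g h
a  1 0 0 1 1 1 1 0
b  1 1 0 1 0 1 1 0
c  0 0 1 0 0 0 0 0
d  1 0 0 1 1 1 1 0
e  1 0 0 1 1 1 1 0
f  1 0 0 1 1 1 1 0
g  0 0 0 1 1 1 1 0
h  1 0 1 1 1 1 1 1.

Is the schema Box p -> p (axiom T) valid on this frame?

The schema T characterises exactly the reflexive frames.
Reflexive: yes — every world is R-related to itself.

Yes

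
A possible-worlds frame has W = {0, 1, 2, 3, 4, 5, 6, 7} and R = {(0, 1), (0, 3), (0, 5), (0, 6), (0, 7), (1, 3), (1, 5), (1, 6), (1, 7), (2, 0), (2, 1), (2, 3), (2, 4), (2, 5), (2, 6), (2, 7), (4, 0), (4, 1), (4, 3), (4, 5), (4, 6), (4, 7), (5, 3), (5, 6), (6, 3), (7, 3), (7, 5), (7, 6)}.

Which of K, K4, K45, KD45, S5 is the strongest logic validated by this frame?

Transitive (axiom 4): yes — every two-step R-path is closed by a direct edge.
Euclidean (axiom 5): no — 0 R 3 and 0 R 1, but not 3 R 1.
Serial (axiom D): no — 3 has no R-successor.
Reflexive (axiom T): no — 0 is not related to itself.
So F validates K, K4; K45 would additionally require R to be Euclidean. The strongest is K4.

K4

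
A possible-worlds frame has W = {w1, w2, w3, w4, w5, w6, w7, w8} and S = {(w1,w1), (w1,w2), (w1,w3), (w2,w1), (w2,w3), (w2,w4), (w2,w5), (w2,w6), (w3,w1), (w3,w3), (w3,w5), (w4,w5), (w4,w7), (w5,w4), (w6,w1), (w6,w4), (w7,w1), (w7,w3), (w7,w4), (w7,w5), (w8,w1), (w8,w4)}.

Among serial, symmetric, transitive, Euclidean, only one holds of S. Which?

serial

Serial: yes — every world has a successor (e.g. w1 S w1).
Symmetric: no — w2 S w3 but not w3 S w2.
Transitive: no — w1 S w2 and w2 S w4, but not w1 S w4.
Euclidean: no — w1 S w3 and w1 S w2, but not w3 S w2.
Only serial holds.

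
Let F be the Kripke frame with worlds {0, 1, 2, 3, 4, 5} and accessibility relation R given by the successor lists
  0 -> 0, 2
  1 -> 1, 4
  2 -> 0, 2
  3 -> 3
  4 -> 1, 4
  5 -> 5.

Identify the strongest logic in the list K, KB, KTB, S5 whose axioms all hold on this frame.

S5

Symmetric (axiom B): yes — every pair in R has its reverse in R.
Reflexive (axiom T): yes — every world is R-related to itself.
Euclidean (axiom 5): yes — any two successors of a common world are R-related.
So F validates K, KB, KTB, S5. The strongest is S5.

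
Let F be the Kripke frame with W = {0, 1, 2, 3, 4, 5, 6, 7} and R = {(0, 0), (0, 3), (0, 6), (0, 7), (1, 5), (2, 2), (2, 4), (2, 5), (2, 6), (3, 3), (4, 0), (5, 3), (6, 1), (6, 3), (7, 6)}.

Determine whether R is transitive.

No

Transitive: no — 0 R 6 and 6 R 1, but not 0 R 1.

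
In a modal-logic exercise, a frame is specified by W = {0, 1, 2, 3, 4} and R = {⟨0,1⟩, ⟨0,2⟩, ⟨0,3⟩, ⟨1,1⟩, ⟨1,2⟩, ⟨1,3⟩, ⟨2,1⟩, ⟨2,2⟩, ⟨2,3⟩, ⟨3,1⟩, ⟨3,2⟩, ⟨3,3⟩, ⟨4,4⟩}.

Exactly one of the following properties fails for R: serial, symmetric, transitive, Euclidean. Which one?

symmetric

Serial: yes — every world has a successor (e.g. 0 R 1).
Symmetric: no — 0 R 1 but not 1 R 0.
Transitive: yes — every two-step R-path is closed by a direct edge.
Euclidean: yes — any two successors of a common world are R-related.
Only symmetric fails.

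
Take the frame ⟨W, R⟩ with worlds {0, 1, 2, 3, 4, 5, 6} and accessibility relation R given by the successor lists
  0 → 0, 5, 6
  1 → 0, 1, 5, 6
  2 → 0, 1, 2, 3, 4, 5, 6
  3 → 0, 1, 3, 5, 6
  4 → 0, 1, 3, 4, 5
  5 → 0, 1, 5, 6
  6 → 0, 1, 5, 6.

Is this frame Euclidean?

No

Euclidean: no — 2 R 0 and 2 R 1, but not 0 R 1.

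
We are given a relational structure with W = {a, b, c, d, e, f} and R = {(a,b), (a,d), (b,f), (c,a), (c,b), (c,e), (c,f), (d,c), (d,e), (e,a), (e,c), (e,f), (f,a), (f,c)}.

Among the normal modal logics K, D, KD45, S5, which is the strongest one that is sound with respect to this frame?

Serial (axiom D): yes — every world has a successor (e.g. a R b).
Euclidean (axiom 5): no — a R b and a R d, but not b R d.
Transitive (axiom 4): no — a R b and b R f, but not a R f.
Reflexive (axiom T): no — a is not related to itself.
So F validates K, D; KD45 would additionally require R to be Euclidean and transitive. The strongest is D.

D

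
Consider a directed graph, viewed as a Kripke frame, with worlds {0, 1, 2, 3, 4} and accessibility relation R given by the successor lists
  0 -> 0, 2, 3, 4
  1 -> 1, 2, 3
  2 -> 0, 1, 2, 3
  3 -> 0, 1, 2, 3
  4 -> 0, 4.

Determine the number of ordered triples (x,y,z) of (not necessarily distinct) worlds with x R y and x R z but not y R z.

Enumerating: (0,2,4), (0,3,4), (0,4,2), (0,4,3), (2,0,1), (2,1,0), (3,0,1), (3,1,0).

8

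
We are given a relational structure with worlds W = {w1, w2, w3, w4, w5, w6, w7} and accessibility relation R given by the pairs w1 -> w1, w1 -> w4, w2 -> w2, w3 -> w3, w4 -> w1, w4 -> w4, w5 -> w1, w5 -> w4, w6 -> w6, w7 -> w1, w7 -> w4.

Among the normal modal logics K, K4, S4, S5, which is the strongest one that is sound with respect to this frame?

Transitive (axiom 4): yes — every two-step R-path is closed by a direct edge.
Reflexive (axiom T): no — w5 is not related to itself.
Euclidean (axiom 5): yes — any two successors of a common world are R-related.
So F validates K, K4; S4 would additionally require R to be reflexive. The strongest is K4.

K4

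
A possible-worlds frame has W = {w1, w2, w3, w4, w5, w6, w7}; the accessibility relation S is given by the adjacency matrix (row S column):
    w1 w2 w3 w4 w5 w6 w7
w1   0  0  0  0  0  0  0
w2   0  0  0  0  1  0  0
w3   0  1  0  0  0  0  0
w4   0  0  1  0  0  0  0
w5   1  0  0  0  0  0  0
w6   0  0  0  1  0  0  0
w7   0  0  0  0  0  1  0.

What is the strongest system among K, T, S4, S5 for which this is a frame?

K

Reflexive (axiom T): no — w1 is not related to itself.
Transitive (axiom 4): no — w2 S w5 and w5 S w1, but not w2 S w1.
Euclidean (axiom 5): no — w2 S w5 and w2 S w5, but not w5 S w5.
So F validates K; T would additionally require S to be reflexive. The strongest is K.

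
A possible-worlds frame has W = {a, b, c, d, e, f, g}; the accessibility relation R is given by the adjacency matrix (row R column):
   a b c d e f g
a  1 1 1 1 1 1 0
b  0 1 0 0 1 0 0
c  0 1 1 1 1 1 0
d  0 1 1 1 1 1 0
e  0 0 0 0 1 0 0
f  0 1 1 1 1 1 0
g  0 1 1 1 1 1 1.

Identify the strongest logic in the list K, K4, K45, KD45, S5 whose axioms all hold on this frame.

K4

Transitive (axiom 4): yes — every two-step R-path is closed by a direct edge.
Euclidean (axiom 5): no — a R b and a R c, but not b R c.
Serial (axiom D): yes — every world has a successor (e.g. a R a).
Reflexive (axiom T): yes — every world is R-related to itself.
So F validates K, K4; K45 would additionally require R to be Euclidean. The strongest is K4.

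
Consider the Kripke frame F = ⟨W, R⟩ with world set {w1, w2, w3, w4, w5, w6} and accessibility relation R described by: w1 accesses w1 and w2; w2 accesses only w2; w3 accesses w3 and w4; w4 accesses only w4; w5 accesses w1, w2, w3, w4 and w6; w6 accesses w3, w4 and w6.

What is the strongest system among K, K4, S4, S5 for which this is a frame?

Transitive (axiom 4): yes — every two-step R-path is closed by a direct edge.
Reflexive (axiom T): no — w5 is not related to itself.
Euclidean (axiom 5): no — w5 R w1 and w5 R w3, but not w1 R w3.
So F validates K, K4; S4 would additionally require R to be reflexive. The strongest is K4.

K4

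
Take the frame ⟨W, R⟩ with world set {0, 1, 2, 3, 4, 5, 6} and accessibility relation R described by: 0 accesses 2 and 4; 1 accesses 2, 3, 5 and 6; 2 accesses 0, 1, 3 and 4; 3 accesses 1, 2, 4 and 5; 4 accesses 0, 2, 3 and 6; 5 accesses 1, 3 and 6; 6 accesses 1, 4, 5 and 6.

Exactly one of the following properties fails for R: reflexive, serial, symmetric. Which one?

reflexive

Reflexive: no — 0 is not related to itself.
Serial: yes — every world has a successor (e.g. 0 R 2).
Symmetric: yes — every pair in R has its reverse in R.
Only reflexive fails.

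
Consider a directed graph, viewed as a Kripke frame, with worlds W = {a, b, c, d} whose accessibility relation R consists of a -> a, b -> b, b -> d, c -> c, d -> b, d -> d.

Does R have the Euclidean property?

Yes

Euclidean: yes — any two successors of a common world are R-related.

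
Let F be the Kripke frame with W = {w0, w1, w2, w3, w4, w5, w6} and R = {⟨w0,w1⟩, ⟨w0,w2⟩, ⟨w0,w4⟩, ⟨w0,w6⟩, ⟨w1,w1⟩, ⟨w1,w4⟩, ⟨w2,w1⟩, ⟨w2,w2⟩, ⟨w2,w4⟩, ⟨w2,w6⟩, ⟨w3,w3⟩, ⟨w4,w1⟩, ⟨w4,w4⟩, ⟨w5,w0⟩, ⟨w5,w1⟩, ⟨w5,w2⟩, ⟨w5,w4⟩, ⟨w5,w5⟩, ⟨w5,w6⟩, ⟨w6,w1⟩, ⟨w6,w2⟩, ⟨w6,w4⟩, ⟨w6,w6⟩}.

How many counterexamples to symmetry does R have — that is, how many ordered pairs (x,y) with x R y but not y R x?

13

Enumerating: (w0,w1), (w0,w2), (w0,w4), (w0,w6), (w2,w1), (w2,w4), (w5,w0), (w5,w1), (w5,w2), (w5,w4), (w5,w6), (w6,w1), (w6,w4).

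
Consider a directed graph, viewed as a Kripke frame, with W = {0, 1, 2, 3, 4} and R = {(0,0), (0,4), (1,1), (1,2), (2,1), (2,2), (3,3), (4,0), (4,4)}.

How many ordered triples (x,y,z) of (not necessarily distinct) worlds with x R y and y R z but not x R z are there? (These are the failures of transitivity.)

0

R is transitive; there are no such tuples.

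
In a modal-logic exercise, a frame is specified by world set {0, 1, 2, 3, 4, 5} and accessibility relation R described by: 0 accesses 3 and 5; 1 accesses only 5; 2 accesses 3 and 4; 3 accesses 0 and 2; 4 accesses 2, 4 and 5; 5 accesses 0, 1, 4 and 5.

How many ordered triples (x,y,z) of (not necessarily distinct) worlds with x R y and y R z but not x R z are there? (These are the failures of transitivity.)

Enumerating: (0,3,0), (0,3,2), (0,5,0), (0,5,1), (0,5,4), (1,5,0), (1,5,1), (1,5,4), (2,3,0), (2,3,2), (2,4,2), (2,4,5), … and 9 more.
Total: 21.

21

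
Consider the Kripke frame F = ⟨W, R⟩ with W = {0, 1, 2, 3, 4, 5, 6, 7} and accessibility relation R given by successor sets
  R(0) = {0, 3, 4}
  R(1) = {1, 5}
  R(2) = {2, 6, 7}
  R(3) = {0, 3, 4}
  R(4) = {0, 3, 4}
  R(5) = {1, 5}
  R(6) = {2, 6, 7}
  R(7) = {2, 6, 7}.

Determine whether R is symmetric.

Yes

Symmetric: yes — every pair in R has its reverse in R.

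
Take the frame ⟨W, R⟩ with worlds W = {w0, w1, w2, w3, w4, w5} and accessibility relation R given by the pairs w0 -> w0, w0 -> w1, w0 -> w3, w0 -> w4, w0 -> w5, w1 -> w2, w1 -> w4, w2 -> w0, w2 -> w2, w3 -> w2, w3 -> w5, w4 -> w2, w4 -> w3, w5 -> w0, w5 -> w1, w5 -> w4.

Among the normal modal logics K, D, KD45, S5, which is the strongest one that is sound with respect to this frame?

Serial (axiom D): yes — every world has a successor (e.g. w0 R w0).
Euclidean (axiom 5): no — w0 R w1 and w0 R w3, but not w1 R w3.
Transitive (axiom 4): no — w0 R w1 and w1 R w2, but not w0 R w2.
Reflexive (axiom T): no — w1 is not related to itself.
So F validates K, D; KD45 would additionally require R to be Euclidean and transitive. The strongest is D.

D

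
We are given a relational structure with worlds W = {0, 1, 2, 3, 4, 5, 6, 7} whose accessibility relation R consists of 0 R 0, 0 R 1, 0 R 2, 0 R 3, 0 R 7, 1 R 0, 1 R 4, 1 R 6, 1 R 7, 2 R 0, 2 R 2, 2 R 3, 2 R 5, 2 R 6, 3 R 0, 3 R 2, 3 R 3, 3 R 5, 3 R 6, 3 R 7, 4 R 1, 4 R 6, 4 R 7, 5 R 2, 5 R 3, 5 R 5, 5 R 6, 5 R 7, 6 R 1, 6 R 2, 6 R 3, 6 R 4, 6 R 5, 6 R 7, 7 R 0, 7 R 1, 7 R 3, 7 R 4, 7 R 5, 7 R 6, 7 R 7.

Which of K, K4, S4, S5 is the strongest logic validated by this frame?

K

Transitive (axiom 4): no — 0 R 1 and 1 R 4, but not 0 R 4.
Reflexive (axiom T): no — 1 is not related to itself.
Euclidean (axiom 5): no — 0 R 1 and 0 R 2, but not 1 R 2.
So F validates K; K4 would additionally require R to be transitive. The strongest is K.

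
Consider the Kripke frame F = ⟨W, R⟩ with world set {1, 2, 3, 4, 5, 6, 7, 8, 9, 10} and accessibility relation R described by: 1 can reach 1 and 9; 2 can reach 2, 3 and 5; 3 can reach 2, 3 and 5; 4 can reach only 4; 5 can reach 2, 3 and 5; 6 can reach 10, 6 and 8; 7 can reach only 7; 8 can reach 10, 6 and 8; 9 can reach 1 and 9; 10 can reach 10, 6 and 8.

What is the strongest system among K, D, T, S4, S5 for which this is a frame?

Serial (axiom D): yes — every world has a successor (e.g. 1 R 1).
Reflexive (axiom T): yes — every world is R-related to itself.
Transitive (axiom 4): yes — every two-step R-path is closed by a direct edge.
Euclidean (axiom 5): yes — any two successors of a common world are R-related.
So F validates K, D, T, S4, S5. The strongest is S5.

S5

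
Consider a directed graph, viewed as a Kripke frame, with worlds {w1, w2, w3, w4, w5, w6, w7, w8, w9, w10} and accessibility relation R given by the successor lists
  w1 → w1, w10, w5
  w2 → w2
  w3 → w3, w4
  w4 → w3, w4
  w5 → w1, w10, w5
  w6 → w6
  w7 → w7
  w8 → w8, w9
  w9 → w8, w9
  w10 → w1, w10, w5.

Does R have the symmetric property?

Symmetric: yes — every pair in R has its reverse in R.

Yes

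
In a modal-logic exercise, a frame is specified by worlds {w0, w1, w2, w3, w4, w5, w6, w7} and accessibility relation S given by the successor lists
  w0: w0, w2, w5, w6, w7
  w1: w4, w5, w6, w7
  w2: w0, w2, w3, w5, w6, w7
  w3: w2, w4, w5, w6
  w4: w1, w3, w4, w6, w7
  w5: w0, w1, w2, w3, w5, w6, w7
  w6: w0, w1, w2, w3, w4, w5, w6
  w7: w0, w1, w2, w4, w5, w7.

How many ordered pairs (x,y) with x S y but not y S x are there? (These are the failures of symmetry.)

0

S is symmetric; there are no such tuples.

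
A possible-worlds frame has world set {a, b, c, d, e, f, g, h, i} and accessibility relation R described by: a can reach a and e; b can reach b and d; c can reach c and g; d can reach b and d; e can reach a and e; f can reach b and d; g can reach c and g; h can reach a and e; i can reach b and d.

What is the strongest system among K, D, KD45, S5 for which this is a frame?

KD45

Serial (axiom D): yes — every world has a successor (e.g. a R a).
Euclidean (axiom 5): yes — any two successors of a common world are R-related.
Transitive (axiom 4): yes — every two-step R-path is closed by a direct edge.
Reflexive (axiom T): no — f is not related to itself.
So F validates K, D, KD45; S5 would additionally require R to be reflexive. The strongest is KD45.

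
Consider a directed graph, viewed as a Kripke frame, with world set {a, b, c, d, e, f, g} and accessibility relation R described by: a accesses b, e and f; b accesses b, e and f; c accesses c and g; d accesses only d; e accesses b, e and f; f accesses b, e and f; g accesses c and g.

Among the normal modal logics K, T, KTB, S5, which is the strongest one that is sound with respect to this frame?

K

Reflexive (axiom T): no — a is not related to itself.
Symmetric (axiom B): no — a R b but not b R a.
Euclidean (axiom 5): yes — any two successors of a common world are R-related.
So F validates K; T would additionally require R to be reflexive. The strongest is K.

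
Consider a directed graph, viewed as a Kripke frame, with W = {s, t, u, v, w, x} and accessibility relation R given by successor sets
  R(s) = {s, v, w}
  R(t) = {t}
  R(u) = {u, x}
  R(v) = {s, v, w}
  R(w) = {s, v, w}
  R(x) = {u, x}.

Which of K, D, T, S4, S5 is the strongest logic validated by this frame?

Serial (axiom D): yes — every world has a successor (e.g. s R s).
Reflexive (axiom T): yes — every world is R-related to itself.
Transitive (axiom 4): yes — every two-step R-path is closed by a direct edge.
Euclidean (axiom 5): yes — any two successors of a common world are R-related.
So F validates K, D, T, S4, S5. The strongest is S5.

S5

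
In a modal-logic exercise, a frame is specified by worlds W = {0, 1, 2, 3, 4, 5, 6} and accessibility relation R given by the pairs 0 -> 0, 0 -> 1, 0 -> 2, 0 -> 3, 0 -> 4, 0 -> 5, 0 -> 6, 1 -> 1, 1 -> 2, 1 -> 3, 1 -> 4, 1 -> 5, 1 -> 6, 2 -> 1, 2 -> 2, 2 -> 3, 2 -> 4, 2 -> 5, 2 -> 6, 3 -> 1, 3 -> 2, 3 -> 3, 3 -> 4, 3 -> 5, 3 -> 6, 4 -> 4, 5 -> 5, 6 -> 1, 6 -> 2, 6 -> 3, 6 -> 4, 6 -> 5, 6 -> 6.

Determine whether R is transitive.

Transitive: yes — every two-step R-path is closed by a direct edge.

Yes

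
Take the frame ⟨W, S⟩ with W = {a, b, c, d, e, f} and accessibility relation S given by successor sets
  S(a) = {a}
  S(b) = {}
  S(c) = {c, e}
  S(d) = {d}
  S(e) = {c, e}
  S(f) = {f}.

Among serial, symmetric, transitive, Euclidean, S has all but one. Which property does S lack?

serial

Serial: no — b has no S-successor.
Symmetric: yes — every pair in S has its reverse in S.
Transitive: yes — every two-step S-path is closed by a direct edge.
Euclidean: yes — any two successors of a common world are S-related.
Only serial fails.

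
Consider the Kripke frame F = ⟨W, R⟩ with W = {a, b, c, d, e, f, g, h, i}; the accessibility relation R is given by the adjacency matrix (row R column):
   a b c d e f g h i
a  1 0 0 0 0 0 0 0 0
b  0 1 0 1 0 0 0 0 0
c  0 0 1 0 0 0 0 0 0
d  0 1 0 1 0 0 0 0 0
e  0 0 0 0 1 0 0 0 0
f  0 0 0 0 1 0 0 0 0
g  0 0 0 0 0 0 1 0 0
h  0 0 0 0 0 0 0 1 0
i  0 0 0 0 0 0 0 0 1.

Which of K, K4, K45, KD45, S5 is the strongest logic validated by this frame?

Transitive (axiom 4): yes — every two-step R-path is closed by a direct edge.
Euclidean (axiom 5): yes — any two successors of a common world are R-related.
Serial (axiom D): yes — every world has a successor (e.g. a R a).
Reflexive (axiom T): no — f is not related to itself.
So F validates K, K4, K45, KD45; S5 would additionally require R to be reflexive. The strongest is KD45.

KD45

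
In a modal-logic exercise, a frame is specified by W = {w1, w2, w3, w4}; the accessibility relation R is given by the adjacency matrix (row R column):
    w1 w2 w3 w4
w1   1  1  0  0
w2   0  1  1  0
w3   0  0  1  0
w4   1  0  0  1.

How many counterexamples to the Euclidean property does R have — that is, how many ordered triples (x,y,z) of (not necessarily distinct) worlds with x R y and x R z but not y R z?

Enumerating: (w1,w2,w1), (w2,w3,w2), (w4,w1,w4).

3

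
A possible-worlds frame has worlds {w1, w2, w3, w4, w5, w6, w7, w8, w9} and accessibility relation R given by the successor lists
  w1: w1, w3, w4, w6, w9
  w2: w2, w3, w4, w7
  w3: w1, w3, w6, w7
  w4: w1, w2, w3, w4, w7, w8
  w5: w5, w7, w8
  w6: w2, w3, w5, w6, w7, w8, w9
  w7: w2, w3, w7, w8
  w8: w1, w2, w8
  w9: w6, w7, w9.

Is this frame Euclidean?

Euclidean: no — w1 R w3 and w1 R w4, but not w3 R w4.

No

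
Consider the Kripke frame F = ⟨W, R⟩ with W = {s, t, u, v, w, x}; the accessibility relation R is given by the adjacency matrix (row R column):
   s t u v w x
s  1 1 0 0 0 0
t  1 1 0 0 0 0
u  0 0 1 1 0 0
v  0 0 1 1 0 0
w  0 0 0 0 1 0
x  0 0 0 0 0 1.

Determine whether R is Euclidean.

Yes

Euclidean: yes — any two successors of a common world are R-related.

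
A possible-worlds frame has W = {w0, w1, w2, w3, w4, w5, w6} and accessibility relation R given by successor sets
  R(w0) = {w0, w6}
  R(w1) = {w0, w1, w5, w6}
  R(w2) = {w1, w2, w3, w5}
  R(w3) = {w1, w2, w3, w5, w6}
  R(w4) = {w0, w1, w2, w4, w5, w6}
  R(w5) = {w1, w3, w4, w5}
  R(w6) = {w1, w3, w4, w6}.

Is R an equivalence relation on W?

No

Reflexive: yes — every world is R-related to itself.
Symmetric: no — w0 R w6 but not w6 R w0.
Transitive: no — w0 R w6 and w6 R w1, but not w0 R w1.
So R is not an equivalence relation.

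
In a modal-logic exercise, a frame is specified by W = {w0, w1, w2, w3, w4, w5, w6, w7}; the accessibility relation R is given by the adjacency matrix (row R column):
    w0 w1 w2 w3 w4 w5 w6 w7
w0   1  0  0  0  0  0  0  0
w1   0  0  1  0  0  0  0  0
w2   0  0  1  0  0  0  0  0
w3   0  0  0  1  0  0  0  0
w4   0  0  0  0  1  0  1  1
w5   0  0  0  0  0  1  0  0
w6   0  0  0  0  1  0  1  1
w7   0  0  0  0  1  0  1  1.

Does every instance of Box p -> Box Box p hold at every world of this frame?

The schema 4 characterises exactly the transitive frames.
Transitive: yes — every two-step R-path is closed by a direct edge.

Yes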